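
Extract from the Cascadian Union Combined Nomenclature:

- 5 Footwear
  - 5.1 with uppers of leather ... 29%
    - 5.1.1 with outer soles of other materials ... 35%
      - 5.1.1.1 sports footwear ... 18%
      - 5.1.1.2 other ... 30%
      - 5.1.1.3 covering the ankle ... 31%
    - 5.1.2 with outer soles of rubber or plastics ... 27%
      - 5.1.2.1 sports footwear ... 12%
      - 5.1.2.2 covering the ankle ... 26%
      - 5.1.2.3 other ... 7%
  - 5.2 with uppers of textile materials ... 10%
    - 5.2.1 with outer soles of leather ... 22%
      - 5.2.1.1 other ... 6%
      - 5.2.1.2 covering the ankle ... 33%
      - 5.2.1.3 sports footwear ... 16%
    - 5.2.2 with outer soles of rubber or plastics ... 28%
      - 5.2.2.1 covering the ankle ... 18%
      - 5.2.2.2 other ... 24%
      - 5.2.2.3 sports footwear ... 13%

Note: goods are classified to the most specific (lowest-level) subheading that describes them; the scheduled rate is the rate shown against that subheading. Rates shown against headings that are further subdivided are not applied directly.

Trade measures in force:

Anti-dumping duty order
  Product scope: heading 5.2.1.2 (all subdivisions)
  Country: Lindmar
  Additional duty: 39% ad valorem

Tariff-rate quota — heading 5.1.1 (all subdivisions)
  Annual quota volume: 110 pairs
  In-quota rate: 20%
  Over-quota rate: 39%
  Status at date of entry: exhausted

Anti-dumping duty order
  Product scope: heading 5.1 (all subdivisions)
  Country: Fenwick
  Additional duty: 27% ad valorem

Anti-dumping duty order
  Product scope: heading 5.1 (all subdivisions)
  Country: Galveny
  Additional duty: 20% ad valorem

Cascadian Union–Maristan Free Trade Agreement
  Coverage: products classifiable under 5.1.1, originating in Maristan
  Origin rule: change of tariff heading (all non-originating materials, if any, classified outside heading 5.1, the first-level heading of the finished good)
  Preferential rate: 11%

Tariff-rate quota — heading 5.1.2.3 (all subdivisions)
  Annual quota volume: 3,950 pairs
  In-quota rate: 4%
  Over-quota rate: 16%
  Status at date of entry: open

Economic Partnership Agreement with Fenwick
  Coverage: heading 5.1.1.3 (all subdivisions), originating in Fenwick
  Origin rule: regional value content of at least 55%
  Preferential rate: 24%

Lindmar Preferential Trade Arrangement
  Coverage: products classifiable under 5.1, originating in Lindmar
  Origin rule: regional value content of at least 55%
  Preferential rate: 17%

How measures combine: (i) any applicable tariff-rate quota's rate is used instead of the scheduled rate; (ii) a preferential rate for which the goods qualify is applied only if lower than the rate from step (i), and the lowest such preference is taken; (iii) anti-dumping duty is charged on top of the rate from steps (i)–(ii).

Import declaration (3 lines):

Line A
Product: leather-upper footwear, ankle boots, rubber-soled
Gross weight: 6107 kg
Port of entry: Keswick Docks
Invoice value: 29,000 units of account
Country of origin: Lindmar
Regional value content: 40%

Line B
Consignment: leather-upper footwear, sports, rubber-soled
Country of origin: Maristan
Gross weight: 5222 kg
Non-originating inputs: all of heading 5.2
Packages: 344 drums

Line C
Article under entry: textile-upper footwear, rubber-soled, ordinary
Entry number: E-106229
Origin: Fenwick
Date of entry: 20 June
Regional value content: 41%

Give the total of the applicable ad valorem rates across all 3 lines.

62%

Line A: leather-upper → 5.1; rubber-soled → 5.1.2; ankle boots → 5.1.2.2. Scheduled 26%. Lindmar agreement on 5.1: RVC < 55%. → 26%.
Line B: leather-upper → 5.1; rubber-soled → 5.1.2; sports → 5.1.2.1. Scheduled 12%. Maristan agreement on 5.1.1: 5.1.2.1 not covered. → 12%.
Line C: textile-upper → 5.2; rubber-soled → 5.2.2; ordinary → 5.2.2.2. Scheduled 24%. Fenwick agreement on 5.1.1.3: 5.2.2.2 not covered. → 24%.
Sum: 26% + 12% + 24% = 62%.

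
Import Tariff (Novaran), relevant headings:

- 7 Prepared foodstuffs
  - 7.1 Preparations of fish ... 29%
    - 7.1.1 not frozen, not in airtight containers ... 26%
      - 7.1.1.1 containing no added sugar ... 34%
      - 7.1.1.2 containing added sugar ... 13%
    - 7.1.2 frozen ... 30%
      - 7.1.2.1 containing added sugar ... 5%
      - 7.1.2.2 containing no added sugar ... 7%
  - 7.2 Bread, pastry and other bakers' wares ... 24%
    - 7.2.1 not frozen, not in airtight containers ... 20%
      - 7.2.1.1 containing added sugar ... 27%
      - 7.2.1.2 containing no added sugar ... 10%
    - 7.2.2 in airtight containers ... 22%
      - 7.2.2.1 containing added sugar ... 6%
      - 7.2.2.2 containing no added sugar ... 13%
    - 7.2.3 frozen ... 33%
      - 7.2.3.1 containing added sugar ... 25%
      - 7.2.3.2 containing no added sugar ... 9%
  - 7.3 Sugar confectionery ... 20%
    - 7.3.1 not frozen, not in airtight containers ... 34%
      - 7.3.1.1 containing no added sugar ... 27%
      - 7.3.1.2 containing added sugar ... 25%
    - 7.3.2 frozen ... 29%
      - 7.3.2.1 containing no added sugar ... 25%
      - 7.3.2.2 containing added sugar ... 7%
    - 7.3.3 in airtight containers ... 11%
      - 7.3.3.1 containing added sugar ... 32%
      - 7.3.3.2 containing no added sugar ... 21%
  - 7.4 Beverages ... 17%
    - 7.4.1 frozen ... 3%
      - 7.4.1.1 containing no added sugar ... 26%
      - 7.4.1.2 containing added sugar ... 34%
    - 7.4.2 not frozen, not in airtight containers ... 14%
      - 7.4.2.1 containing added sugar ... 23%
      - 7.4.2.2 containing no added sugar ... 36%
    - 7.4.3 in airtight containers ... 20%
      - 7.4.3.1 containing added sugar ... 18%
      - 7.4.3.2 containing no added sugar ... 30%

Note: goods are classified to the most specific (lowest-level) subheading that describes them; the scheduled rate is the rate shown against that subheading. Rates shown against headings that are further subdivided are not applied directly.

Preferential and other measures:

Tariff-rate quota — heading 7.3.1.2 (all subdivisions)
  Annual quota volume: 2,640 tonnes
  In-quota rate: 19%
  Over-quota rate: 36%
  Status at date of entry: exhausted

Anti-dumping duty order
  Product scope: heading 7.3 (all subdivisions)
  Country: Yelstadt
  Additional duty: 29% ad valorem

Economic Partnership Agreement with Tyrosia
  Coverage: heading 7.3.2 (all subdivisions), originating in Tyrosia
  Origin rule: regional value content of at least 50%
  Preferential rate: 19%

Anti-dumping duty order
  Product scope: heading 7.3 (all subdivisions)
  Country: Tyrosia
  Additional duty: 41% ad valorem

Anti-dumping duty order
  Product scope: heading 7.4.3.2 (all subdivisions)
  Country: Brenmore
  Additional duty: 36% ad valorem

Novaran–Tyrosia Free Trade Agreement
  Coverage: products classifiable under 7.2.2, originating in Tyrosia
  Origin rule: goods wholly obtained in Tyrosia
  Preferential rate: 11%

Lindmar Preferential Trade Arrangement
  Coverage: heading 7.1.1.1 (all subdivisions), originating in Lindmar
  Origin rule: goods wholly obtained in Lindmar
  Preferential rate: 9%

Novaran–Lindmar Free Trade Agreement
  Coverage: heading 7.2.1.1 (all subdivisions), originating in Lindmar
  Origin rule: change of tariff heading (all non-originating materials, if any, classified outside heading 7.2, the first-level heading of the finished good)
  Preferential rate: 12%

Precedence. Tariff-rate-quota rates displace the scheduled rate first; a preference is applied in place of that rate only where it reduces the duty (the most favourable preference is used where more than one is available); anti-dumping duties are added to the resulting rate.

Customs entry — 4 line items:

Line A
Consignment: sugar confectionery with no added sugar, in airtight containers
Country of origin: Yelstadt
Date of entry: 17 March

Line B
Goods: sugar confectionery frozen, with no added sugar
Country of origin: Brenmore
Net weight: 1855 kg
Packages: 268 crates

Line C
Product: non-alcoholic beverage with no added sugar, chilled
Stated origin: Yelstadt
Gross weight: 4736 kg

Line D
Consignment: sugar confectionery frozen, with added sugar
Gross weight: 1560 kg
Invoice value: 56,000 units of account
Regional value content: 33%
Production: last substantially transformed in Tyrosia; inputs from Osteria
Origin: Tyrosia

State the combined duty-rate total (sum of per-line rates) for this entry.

159%

Line A: sugar confectionery → 7.3; in airtight containers → 7.3.3; with no added sugar → 7.3.3.2. Scheduled 21%. anti-dumping (Yelstadt, 7.3): +29%; total 21% + 29% = 50%. → 50%.
Line B: sugar confectionery → 7.3; frozen → 7.3.2; with no added sugar → 7.3.2.1. Scheduled 25%. No special measure applies. → 25%.
Line C: non-alcoholic beverage → 7.4; chilled → 7.4.2; with no added sugar → 7.4.2.2. Scheduled 36%. No special measure applies. → 36%.
Line D: sugar confectionery → 7.3; frozen → 7.3.2; with added sugar → 7.3.2.2. Scheduled 7%. Tyrosia agreement on 7.3.2: RVC < 50%; Tyrosia agreement on 7.2.2: 7.3.2.2 not covered; anti-dumping (Tyrosia, 7.3): +41%; total 7% + 41% = 48%. → 48%.
Sum: 50% + 25% + 36% + 48% = 159%.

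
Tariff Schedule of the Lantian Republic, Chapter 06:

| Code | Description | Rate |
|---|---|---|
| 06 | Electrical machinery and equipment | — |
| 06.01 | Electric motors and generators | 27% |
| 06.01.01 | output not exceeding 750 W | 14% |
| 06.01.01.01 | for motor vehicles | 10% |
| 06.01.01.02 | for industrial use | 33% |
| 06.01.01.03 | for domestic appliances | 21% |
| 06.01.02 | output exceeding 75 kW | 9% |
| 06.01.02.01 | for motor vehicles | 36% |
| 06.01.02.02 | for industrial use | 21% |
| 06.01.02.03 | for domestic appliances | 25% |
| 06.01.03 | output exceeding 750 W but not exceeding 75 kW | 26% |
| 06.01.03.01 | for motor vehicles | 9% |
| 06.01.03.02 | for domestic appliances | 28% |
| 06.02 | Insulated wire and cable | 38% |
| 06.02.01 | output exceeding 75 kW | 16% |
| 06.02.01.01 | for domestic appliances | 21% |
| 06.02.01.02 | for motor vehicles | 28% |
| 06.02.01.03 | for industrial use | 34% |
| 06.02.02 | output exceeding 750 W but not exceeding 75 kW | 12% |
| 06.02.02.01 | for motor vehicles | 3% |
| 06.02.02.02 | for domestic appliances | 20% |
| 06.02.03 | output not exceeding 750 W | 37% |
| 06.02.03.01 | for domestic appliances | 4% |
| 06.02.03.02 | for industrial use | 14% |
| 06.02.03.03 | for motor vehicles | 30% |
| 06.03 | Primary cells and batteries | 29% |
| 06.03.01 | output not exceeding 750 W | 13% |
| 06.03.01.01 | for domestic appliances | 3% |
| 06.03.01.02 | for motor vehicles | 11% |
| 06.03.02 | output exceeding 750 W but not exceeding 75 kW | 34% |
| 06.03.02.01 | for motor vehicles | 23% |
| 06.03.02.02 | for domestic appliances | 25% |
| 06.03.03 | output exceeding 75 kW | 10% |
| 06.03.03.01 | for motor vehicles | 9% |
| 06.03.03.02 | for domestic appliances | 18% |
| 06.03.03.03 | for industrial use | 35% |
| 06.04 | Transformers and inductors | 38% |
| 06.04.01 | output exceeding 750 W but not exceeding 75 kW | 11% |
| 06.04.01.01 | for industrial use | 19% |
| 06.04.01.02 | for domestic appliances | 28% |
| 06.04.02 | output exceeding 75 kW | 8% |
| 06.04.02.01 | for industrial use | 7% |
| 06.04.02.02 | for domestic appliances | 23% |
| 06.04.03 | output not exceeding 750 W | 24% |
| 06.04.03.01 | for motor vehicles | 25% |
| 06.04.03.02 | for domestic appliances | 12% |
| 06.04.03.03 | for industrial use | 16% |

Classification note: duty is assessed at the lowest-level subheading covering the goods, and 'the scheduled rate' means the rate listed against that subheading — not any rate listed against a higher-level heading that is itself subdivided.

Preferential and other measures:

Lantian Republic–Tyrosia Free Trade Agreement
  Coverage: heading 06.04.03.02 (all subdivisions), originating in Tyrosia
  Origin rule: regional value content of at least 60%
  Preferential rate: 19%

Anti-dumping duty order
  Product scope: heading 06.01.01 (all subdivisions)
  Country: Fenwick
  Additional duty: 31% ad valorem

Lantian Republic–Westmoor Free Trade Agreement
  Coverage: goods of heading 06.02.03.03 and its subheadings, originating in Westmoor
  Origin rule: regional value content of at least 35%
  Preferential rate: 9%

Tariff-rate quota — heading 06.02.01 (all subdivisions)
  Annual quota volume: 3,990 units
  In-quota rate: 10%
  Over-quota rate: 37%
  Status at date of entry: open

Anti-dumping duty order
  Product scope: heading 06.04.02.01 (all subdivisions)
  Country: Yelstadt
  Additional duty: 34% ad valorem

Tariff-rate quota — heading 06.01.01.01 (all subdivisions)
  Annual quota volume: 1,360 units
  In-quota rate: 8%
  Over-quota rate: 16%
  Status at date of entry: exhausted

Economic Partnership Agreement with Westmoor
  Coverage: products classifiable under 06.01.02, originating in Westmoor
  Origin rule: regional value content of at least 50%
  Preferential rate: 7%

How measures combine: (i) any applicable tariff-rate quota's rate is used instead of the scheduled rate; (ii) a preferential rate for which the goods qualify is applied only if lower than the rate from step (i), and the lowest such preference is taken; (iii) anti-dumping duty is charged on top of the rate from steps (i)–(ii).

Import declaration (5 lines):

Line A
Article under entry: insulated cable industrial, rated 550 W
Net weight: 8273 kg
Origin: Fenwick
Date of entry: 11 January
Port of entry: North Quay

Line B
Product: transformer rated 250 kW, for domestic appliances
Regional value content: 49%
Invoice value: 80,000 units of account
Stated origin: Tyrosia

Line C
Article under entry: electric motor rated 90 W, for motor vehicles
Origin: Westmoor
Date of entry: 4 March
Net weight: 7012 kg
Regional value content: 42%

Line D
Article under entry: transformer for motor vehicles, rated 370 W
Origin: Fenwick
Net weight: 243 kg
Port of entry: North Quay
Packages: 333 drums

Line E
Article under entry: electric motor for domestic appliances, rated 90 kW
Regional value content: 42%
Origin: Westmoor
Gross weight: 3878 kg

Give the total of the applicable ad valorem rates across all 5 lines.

Line A: insulated cable → 06.02; rated 550 W → 06.02.03; industrial → 06.02.03.02. Scheduled 14%. No special measure applies. → 14%.
Line B: transformer → 06.04; rated 250 kW → 06.04.02; for domestic appliances → 06.04.02.02. Scheduled 23%. Tyrosia agreement on 06.04.03.02: 06.04.02.02 not covered. → 23%.
Line C: electric motor → 06.01; rated 90 W → 06.01.01; for motor vehicles → 06.01.01.01. Scheduled 10%. quota on 06.01.01.01 exhausted → over-quota 16%; Westmoor agreement on 06.02.03.03: 06.01.01.01 not covered; Westmoor agreement on 06.01.02: 06.01.01.01 not covered. → 16%.
Line D: transformer → 06.04; rated 370 W → 06.04.03; for motor vehicles → 06.04.03.01. Scheduled 25%. No special measure applies. → 25%.
Line E: electric motor → 06.01; rated 90 kW → 06.01.02; for domestic appliances → 06.01.02.03. Scheduled 25%. Westmoor agreement on 06.02.03.03: 06.01.02.03 not covered; Westmoor agreement on 06.01.02: RVC < 50%. → 25%.
Sum: 14% + 23% + 16% + 25% + 25% = 103%.

103%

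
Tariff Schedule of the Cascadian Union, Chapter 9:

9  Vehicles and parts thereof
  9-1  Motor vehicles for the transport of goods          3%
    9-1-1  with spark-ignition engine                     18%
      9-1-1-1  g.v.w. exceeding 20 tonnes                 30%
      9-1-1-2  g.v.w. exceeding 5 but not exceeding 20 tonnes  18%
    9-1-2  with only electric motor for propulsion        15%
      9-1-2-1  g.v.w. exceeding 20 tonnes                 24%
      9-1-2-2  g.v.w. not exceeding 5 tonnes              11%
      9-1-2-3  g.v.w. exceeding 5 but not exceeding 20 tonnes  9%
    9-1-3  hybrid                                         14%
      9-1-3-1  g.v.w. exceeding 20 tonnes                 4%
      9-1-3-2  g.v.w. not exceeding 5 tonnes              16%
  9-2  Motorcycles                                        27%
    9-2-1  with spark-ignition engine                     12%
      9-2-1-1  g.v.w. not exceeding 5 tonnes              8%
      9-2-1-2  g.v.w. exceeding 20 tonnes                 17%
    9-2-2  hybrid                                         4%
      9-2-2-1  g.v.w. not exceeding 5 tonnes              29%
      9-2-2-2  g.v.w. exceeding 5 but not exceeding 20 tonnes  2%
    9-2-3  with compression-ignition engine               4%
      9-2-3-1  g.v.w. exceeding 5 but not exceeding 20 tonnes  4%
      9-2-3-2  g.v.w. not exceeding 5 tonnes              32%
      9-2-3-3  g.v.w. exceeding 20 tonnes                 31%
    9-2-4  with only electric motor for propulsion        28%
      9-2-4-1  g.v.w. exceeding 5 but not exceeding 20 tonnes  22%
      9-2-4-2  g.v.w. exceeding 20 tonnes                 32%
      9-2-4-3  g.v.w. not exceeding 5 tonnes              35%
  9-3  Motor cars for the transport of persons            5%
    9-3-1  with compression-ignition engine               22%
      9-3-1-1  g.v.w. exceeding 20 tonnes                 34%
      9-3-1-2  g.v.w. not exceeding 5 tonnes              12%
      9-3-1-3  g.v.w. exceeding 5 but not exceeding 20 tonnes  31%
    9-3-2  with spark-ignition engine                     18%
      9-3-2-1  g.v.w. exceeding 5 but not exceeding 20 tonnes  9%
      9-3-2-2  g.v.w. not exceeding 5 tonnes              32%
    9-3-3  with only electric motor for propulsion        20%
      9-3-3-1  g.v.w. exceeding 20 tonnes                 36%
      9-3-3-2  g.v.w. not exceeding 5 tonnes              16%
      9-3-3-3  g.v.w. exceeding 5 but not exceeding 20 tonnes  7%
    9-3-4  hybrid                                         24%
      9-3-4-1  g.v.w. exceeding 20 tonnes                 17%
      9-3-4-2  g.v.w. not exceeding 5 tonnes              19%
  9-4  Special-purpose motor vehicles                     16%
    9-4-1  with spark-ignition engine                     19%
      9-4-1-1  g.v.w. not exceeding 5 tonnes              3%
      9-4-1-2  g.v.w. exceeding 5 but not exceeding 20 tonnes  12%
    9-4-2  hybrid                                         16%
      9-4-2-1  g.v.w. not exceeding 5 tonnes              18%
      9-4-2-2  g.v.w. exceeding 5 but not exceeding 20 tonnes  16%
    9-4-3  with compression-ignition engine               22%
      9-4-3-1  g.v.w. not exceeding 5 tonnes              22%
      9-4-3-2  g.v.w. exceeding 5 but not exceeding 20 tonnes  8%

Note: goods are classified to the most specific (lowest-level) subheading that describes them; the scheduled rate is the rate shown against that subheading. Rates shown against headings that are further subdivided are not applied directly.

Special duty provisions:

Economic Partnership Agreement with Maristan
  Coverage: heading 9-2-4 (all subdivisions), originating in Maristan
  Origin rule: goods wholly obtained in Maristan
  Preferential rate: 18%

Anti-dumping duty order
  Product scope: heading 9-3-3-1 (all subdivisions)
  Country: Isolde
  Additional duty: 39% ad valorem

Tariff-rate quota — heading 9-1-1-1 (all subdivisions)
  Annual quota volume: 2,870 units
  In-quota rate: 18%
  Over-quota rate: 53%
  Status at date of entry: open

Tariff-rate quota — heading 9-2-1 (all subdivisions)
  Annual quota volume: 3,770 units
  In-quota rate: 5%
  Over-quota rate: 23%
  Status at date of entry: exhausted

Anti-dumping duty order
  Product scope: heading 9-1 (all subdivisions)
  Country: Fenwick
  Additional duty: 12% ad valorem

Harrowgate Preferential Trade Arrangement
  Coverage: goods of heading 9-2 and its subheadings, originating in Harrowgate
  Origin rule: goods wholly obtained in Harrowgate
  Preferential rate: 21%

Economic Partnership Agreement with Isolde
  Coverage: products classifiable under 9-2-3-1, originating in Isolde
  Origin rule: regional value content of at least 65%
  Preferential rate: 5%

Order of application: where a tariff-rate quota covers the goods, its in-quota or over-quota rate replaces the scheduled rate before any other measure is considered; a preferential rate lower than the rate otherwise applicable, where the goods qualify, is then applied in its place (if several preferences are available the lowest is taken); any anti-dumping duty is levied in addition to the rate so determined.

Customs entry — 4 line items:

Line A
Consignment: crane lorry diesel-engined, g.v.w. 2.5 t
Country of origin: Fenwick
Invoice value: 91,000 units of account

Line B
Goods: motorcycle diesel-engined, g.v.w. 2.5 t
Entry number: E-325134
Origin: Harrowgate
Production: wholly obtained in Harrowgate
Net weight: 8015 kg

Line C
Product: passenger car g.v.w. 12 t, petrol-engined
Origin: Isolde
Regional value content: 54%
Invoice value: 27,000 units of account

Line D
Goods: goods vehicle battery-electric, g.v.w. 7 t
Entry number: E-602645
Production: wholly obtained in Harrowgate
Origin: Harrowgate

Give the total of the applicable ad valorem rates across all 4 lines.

Line A: crane lorry → 9-4; diesel-engined → 9-4-3; g.v.w. 2.5 t → 9-4-3-1. Scheduled 22%. No special measure applies. → 22%.
Line B: motorcycle → 9-2; diesel-engined → 9-2-3; g.v.w. 2.5 t → 9-2-3-2. Scheduled 32%. Harrowgate agreement on 9-2: wholly obtained → 21% available; preferential 21%. → 21%.
Line C: passenger car → 9-3; petrol-engined → 9-3-2; g.v.w. 12 t → 9-3-2-1. Scheduled 9%. Isolde agreement on 9-2-3-1: 9-3-2-1 not covered. → 9%.
Line D: goods vehicle → 9-1; battery-electric → 9-1-2; g.v.w. 7 t → 9-1-2-3. Scheduled 9%. Harrowgate agreement on 9-2: 9-1-2-3 not covered. → 9%.
Sum: 22% + 21% + 9% + 9% = 61%.

61%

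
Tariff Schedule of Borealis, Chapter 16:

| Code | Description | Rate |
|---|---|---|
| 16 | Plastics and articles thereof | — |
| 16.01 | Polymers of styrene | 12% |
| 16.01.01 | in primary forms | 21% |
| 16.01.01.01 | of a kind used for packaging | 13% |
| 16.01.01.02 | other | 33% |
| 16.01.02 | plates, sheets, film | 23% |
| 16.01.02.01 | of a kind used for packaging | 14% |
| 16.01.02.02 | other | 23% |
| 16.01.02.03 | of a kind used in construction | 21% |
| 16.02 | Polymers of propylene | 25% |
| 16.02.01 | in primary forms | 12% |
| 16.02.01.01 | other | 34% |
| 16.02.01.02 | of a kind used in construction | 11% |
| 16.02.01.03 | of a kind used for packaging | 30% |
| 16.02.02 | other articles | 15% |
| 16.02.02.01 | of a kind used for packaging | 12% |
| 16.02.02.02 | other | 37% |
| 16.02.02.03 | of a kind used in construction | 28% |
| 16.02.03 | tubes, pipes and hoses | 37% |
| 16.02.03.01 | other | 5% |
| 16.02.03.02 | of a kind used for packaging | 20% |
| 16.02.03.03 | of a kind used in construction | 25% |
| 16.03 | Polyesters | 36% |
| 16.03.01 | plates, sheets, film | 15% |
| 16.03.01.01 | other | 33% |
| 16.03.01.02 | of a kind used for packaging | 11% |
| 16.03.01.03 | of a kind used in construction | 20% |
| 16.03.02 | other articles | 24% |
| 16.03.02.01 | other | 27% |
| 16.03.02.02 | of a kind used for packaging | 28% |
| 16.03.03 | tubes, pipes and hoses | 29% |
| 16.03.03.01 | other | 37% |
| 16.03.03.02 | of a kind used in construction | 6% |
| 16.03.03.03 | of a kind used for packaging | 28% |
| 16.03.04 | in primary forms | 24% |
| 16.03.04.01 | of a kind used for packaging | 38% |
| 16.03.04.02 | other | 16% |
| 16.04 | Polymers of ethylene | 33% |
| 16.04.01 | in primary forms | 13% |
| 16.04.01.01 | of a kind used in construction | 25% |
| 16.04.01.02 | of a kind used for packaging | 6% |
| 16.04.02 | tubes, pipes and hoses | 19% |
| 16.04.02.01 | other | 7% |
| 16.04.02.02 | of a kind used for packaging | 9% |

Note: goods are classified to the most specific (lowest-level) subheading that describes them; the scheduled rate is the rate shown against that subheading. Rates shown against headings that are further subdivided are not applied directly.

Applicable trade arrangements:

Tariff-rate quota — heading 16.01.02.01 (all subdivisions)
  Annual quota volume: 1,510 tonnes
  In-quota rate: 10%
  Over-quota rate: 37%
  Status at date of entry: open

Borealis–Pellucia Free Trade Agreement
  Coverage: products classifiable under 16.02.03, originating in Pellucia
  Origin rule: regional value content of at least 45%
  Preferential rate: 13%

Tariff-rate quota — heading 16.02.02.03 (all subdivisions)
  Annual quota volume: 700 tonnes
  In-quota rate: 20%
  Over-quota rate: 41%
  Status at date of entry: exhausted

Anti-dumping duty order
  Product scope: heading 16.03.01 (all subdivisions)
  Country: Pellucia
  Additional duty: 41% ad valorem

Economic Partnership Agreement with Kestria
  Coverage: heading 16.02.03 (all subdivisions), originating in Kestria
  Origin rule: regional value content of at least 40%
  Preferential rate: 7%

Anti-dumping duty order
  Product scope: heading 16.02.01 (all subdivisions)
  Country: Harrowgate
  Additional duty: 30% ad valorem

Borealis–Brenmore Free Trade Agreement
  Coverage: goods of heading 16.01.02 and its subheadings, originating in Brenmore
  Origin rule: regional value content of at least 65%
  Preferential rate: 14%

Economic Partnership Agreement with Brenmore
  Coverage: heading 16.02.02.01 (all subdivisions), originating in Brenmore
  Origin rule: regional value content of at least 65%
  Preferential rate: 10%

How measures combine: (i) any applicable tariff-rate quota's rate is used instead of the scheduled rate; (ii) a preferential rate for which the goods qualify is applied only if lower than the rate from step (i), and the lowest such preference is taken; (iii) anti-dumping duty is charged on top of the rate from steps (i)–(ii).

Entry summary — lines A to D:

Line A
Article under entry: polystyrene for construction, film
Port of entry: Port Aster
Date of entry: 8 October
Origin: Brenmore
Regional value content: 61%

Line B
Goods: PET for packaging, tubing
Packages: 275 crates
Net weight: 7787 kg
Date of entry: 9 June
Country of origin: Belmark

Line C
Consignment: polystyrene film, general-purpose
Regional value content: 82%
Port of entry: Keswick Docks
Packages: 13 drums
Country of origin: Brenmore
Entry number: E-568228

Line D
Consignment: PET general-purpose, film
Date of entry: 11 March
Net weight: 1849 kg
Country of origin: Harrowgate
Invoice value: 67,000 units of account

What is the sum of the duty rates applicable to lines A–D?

96%

Line A: polystyrene → 16.01; film → 16.01.02; for construction → 16.01.02.03. Scheduled 21%. Brenmore agreement on 16.01.02: RVC < 65%; Brenmore agreement on 16.02.02.01: 16.01.02.03 not covered. → 21%.
Line B: PET → 16.03; tubing → 16.03.03; for packaging → 16.03.03.03. Scheduled 28%. No special measure applies. → 28%.
Line C: polystyrene → 16.01; film → 16.01.02; general-purpose → 16.01.02.02. Scheduled 23%. Brenmore agreement on 16.01.02: RVC ≥ 65% → 14% available; Brenmore agreement on 16.02.02.01: 16.01.02.02 not covered; preferential 14%. → 14%.
Line D: PET → 16.03; film → 16.03.01; general-purpose → 16.03.01.01. Scheduled 33%. No special measure applies. → 33%.
Sum: 21% + 28% + 14% + 33% = 96%.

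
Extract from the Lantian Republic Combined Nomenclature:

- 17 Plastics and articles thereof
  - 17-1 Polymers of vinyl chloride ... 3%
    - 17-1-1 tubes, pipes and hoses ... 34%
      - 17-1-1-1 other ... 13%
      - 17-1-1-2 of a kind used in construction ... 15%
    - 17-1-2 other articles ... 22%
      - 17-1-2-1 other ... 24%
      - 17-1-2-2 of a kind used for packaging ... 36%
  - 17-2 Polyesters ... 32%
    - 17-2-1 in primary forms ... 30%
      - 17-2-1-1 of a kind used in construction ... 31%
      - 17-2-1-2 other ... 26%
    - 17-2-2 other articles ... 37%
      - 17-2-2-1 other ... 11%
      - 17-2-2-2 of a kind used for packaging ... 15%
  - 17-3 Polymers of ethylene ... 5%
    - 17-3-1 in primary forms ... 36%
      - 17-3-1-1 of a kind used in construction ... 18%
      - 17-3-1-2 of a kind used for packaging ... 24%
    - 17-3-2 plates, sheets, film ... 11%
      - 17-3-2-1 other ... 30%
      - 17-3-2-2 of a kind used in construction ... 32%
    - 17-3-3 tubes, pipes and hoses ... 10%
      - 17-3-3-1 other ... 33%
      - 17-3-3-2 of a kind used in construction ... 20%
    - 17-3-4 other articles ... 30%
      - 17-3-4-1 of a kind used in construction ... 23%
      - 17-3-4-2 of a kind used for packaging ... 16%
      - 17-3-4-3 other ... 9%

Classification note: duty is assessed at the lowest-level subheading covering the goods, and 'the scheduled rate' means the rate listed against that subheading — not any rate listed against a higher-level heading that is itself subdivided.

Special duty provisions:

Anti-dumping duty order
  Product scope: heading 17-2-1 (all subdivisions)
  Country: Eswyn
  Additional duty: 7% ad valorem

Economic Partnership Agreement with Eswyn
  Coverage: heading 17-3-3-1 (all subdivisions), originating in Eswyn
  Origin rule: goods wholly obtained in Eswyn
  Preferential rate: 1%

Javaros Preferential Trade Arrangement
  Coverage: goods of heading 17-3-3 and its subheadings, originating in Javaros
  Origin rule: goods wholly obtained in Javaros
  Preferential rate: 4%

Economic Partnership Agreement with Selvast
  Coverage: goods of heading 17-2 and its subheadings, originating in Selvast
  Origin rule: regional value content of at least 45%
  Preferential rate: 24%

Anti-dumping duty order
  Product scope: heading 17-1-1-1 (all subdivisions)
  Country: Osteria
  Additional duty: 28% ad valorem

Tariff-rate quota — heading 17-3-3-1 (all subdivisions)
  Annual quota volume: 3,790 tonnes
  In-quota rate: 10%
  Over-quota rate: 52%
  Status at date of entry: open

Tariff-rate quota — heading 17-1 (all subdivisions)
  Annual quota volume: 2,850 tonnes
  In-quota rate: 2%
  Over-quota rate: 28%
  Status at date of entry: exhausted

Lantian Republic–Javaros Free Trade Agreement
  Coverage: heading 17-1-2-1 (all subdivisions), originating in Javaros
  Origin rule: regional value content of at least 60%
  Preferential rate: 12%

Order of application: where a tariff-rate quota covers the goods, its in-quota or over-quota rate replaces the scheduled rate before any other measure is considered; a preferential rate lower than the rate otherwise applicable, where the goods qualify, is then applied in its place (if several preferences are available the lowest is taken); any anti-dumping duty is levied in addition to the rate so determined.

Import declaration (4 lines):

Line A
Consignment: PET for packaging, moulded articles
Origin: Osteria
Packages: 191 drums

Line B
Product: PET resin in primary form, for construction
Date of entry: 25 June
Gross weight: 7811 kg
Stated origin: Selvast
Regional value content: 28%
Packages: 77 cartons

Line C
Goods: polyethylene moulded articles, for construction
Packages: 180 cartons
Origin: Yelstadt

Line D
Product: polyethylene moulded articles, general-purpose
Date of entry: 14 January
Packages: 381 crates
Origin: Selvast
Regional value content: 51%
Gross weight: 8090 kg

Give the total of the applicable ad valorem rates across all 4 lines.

Line A: PET → 17-2; moulded articles → 17-2-2; for packaging → 17-2-2-2. Scheduled 15%. No special measure applies. → 15%.
Line B: PET → 17-2; resin in primary form → 17-2-1; for construction → 17-2-1-1. Scheduled 31%. Selvast agreement on 17-2: RVC < 45%. → 31%.
Line C: polyethylene → 17-3; moulded articles → 17-3-4; for construction → 17-3-4-1. Scheduled 23%. No special measure applies. → 23%.
Line D: polyethylene → 17-3; moulded articles → 17-3-4; general-purpose → 17-3-4-3. Scheduled 9%. Selvast agreement on 17-2: 17-3-4-3 not covered. → 9%.
Sum: 15% + 31% + 23% + 9% = 78%.

78%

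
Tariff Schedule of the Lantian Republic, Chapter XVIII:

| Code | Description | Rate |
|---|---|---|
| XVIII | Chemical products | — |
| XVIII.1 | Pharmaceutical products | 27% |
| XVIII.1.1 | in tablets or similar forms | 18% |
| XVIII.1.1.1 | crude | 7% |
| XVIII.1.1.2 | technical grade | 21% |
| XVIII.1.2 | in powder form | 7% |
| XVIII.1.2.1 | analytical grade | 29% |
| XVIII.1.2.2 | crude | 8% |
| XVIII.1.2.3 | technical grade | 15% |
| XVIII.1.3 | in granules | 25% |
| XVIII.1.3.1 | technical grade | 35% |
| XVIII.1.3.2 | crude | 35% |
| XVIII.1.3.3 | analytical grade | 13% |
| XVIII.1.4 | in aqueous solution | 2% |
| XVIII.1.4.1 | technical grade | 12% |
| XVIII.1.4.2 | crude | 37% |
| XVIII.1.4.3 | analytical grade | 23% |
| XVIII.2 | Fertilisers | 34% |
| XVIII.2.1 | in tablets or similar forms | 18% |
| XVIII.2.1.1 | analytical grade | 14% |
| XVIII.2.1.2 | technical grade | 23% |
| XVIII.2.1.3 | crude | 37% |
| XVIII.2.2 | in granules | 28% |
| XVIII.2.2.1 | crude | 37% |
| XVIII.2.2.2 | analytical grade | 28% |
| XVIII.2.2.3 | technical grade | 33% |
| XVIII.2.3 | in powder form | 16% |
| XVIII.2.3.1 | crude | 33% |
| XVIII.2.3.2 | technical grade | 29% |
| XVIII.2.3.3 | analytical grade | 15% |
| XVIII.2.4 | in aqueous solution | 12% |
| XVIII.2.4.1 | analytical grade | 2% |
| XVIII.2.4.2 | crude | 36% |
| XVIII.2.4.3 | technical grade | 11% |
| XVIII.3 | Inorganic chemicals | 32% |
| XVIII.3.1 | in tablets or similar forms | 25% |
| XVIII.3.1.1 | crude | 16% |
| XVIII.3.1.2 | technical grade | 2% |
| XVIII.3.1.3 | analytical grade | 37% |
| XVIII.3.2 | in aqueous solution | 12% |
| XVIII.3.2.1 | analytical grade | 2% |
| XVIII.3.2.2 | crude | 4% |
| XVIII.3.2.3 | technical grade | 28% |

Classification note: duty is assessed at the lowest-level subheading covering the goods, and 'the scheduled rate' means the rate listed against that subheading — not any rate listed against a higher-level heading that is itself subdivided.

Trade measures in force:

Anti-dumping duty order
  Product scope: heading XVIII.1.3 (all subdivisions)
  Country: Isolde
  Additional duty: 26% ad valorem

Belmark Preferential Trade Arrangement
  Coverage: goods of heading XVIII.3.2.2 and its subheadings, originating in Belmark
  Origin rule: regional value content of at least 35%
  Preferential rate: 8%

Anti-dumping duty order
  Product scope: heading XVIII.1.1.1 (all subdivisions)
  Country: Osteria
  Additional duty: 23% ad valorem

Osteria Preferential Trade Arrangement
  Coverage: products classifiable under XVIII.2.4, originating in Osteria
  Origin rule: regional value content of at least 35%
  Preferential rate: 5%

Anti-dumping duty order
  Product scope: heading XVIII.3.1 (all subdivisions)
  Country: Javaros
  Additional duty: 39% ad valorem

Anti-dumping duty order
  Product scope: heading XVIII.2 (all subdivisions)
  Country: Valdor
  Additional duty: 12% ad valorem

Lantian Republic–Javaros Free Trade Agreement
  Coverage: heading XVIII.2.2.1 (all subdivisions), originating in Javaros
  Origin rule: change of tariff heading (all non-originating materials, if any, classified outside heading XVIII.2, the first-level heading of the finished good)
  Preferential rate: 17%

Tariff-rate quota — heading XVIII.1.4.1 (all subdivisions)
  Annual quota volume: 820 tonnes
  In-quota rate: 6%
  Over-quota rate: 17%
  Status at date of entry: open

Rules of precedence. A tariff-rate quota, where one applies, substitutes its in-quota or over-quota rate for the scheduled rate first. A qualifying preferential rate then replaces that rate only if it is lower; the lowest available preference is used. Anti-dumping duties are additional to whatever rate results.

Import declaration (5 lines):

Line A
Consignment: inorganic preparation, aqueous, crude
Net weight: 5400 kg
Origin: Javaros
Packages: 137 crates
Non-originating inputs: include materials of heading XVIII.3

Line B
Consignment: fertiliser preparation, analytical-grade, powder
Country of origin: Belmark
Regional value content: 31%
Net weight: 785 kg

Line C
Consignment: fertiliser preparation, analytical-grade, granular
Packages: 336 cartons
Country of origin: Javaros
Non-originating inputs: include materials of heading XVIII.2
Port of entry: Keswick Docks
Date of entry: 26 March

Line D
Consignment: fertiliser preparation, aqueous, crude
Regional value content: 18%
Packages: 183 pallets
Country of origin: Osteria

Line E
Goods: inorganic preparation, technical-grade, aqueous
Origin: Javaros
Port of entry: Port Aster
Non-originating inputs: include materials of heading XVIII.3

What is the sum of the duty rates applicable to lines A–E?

Line A: inorganic → XVIII.3; aqueous → XVIII.3.2; crude → XVIII.3.2.2. Scheduled 4%. Javaros agreement on XVIII.2.2.1: XVIII.3.2.2 not covered. → 4%.
Line B: fertiliser → XVIII.2; powder → XVIII.2.3; analytical-grade → XVIII.2.3.3. Scheduled 15%. Belmark agreement on XVIII.3.2.2: XVIII.2.3.3 not covered. → 15%.
Line C: fertiliser → XVIII.2; granular → XVIII.2.2; analytical-grade → XVIII.2.2.2. Scheduled 28%. Javaros agreement on XVIII.2.2.1: XVIII.2.2.2 not covered. → 28%.
Line D: fertiliser → XVIII.2; aqueous → XVIII.2.4; crude → XVIII.2.4.2. Scheduled 36%. Osteria agreement on XVIII.2.4: RVC < 35%. → 36%.
Line E: inorganic → XVIII.3; aqueous → XVIII.3.2; technical-grade → XVIII.3.2.3. Scheduled 28%. Javaros agreement on XVIII.2.2.1: XVIII.3.2.3 not covered. → 28%.
Sum: 4% + 15% + 28% + 36% + 28% = 111%.

111%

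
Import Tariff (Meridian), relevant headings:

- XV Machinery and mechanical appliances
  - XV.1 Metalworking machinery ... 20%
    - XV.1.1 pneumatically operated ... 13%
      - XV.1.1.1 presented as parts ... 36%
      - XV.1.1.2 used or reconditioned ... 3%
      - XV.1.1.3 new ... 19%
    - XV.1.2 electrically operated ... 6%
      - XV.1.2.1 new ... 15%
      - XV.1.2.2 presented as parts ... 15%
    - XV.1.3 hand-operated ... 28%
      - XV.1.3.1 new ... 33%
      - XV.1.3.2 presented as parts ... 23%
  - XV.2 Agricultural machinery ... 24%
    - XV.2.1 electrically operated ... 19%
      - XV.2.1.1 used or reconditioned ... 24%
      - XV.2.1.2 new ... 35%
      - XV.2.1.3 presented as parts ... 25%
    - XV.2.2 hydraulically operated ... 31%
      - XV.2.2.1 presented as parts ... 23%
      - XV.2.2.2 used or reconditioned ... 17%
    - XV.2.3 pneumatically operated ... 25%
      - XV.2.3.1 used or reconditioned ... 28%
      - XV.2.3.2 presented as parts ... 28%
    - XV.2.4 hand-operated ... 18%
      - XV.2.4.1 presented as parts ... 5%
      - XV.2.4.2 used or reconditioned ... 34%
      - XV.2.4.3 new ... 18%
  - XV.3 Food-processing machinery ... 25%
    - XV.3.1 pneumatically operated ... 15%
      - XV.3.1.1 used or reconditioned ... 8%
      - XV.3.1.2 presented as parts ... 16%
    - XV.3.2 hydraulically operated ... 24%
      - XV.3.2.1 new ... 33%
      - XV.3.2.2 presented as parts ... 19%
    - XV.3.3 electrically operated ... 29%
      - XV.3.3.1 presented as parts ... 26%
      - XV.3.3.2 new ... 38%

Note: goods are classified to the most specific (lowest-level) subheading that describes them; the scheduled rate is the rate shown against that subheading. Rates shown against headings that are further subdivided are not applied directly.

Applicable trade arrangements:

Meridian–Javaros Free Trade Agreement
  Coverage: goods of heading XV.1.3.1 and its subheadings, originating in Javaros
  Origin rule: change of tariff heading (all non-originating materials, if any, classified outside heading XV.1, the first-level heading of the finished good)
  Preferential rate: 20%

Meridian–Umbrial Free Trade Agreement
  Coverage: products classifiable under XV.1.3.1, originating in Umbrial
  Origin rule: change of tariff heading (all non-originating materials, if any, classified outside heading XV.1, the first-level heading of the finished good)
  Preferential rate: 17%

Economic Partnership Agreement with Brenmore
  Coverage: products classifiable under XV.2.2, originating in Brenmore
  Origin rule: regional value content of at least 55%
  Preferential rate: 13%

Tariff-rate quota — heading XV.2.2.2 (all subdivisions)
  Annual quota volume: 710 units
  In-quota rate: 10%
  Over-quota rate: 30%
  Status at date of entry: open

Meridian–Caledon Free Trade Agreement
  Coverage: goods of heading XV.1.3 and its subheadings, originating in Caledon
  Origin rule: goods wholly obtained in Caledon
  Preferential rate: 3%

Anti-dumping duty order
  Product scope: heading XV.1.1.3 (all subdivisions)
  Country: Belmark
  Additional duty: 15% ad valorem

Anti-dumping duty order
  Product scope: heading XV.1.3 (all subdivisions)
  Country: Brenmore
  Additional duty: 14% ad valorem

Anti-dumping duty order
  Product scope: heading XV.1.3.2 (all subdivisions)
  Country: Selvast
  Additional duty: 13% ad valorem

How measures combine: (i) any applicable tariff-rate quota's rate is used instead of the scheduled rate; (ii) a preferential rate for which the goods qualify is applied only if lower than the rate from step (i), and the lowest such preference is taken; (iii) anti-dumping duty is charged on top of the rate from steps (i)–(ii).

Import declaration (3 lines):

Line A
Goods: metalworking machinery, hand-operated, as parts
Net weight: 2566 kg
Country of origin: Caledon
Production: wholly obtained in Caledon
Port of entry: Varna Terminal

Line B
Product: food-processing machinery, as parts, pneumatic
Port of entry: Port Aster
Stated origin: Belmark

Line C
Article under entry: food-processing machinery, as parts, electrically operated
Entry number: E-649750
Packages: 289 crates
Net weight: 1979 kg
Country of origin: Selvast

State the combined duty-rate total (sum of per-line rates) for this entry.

Line A: metalworking → XV.1; hand-operated → XV.1.3; as parts → XV.1.3.2. Scheduled 23%. Caledon agreement on XV.1.3: wholly obtained → 3% available; preferential 3%. → 3%.
Line B: food-processing → XV.3; pneumatic → XV.3.1; as parts → XV.3.1.2. Scheduled 16%. No special measure applies. → 16%.
Line C: food-processing → XV.3; electrically operated → XV.3.3; as parts → XV.3.3.1. Scheduled 26%. No special measure applies. → 26%.
Sum: 3% + 16% + 26% = 45%.

45%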